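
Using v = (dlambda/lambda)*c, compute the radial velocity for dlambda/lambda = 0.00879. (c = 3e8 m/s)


v = (dlambda/lambda) * c = 0.00879 * 3e8 = 2.637e+06

2.637e+06 m/s


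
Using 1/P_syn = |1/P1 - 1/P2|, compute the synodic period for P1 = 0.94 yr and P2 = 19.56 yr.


1/P_syn = |1/P1 - 1/P2| = |1/0.94 - 1/19.56| => P_syn = 0.9875

0.9875 years


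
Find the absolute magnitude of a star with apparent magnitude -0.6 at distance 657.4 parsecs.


M = m - 5*log10(d) + 5 = -0.6 - 5*log10(657.4) + 5 = -9.6891

-9.6891


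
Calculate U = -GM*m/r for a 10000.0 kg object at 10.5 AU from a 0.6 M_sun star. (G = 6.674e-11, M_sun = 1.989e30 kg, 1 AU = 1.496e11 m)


M = 0.6 * 1.989e30 kg = 1.1934e+30 kg; r = 10.5 AU * 1.496e11 m/AU = 1.5708e+12 m. U = -GM*m/r = -(6.674e-11 * 1.1934e+30 * 10000.0) / 1.5708e+12 = -5.071e+11

-5.071e+11 J


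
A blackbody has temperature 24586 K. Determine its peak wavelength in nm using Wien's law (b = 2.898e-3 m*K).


lam_max = b / T = 2.898e-3 / 24586 = 1.179e-07 m = 117.872 nm

117.872 nm


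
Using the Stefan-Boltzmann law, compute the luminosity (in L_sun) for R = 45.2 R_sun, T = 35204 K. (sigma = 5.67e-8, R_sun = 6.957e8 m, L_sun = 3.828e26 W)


R = 45.2 * 6.957e8 m = 3.144564e+10 m. L = 4*pi*R^2*sigma*T^4 = 4*pi*(3.144564e+10)^2 * 5.67e-8 * 35204^4 = 1.082136008e+33 W. L/L_sun = 1.082136008e+33 / 3.828e26 = 2.827e+06

2.827e+06 L_sun


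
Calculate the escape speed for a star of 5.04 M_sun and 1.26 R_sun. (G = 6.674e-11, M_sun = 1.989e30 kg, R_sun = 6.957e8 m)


M = 5.04 * 1.989e30 kg = 1.002456e+31 kg; R = 1.26 * 6.957e8 m = 8.76582e+08 m. v_esc = sqrt(2GM/R) = sqrt(2 * 6.674e-11 * 1.002456e+31 / 8.76582e+08) = 1.236e+06

1.236e+06 m/s


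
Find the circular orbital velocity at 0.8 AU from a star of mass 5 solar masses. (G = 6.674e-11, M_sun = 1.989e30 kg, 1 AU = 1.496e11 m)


v = sqrt(GM/r) = sqrt(6.674e-11 * 9.945e+30 / 1.197e+11) = 74470.5746

74470.5746 m/s


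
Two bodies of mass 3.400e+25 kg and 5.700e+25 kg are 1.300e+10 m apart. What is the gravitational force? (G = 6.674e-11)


F = G*m1*m2/r^2 = 6.674e-11 * 3.400e+25 * 5.700e+25 / (1.300e+10)^2 = 6.674e-11 * 1.938e+51 / 1.690e+20 = 7.653e+20

7.653e+20 N


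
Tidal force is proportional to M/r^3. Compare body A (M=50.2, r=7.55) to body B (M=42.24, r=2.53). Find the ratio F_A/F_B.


Ratio = (M1/r1^3) / (M2/r2^3) = (50.2/7.55^3) / (42.24/2.53^3) = 0.0447

0.0447


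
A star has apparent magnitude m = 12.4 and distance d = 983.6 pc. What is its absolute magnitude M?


M = m - 5*log10(d) + 5 = 12.4 - 5*log10(983.6) + 5 = 2.4359

2.4359


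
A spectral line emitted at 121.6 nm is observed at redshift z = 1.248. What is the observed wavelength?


lam_obs = lam_emit * (1 + z) = 121.6 * (1 + 1.248) = 273.3568

273.3568 nm


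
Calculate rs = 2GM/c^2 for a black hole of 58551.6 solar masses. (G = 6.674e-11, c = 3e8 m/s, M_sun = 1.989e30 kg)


M = 58551.6 * 1.989e30 kg = 1.164591324e+35 kg. rs = 2GM/c^2 = 2 * 6.674e-11 * 1.164591324e+35 / (3e8)^2 = 1.727e+08

1.727e+08 m


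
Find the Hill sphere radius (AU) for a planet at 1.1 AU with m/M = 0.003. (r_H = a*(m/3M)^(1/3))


r_H = a * (m/3M)^(1/3) = 1.1 * (0.003/3)^(1/3) = 0.11

0.11 AU


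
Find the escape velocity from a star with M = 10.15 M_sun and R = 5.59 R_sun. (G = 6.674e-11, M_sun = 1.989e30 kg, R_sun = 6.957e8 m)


M = 10.15 * 1.989e30 kg = 2.018835e+31 kg; R = 5.59 * 6.957e8 m = 3.888963e+09 m. v_esc = sqrt(2GM/R) = sqrt(2 * 6.674e-11 * 2.018835e+31 / 3.888963e+09) = 832418.2747

832418.2747 m/s


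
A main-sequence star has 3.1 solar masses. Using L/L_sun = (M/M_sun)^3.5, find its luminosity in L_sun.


L/L_sun = (M/M_sun)^3.5 = 3.1^3.5 = 52.4525

52.4525 L_sun


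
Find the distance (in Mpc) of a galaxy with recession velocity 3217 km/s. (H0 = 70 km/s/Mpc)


d = v / H0 = 3217 / 70 = 45.9571

45.9571 Mpc


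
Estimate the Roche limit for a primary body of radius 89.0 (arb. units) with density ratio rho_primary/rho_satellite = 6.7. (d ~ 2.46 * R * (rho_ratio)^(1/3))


d_Roche = 2.46 * 89.0 * 6.7^(1/3) = 412.7465

412.7465


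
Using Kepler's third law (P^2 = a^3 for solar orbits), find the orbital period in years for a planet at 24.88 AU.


P = a^(3/2) = 24.88^1.5 = 124.1011

124.1011 years


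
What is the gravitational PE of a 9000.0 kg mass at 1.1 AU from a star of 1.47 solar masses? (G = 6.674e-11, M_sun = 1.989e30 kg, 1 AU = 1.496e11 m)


M = 1.47 * 1.989e30 kg = 2.92383e+30 kg; r = 1.1 AU * 1.496e11 m/AU = 1.6456e+11 m. U = -GM*m/r = -(6.674e-11 * 2.92383e+30 * 9000.0) / 1.6456e+11 = -1.067e+13

-1.067e+13 J


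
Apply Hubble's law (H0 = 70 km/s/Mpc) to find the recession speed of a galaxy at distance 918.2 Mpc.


v = H0 * d = 70 * 918.2 = 64274.0

64274.0 km/s


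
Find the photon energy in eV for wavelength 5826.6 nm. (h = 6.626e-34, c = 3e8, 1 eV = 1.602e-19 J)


E = hc/lambda = 6.626e-34 * 3e8 / 5.827e-06 = 3.412e-20 J = 0.213 eV

0.213 eV


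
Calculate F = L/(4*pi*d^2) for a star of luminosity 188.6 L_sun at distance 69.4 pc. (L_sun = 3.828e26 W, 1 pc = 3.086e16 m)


F = L / (4*pi*d^2) = 7.220e+28 / (4*pi*(2.142e+18)^2) = 1.253e-09

1.253e-09 W/m^2


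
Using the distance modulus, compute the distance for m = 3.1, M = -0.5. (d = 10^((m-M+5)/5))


d = 10^((m - M + 5)/5) = 10^((3.1 - -0.5 + 5)/5) = 52.4807

52.4807 pc


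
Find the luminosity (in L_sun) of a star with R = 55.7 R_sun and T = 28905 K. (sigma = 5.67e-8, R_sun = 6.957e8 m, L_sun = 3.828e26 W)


R = 55.7 * 6.957e8 m = 3.875049e+10 m. L = 4*pi*R^2*sigma*T^4 = 4*pi*(3.875049e+10)^2 * 5.67e-8 * 28905^4 = 7.46860025e+32 W. L/L_sun = 7.46860025e+32 / 3.828e26 = 1.951e+06

1.951e+06 L_sun


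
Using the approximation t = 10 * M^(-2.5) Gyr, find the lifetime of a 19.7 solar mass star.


t = 10 * M^(-2.5) = 10 * 19.7^(-2.5) = 0.0058

0.0058 Gyr


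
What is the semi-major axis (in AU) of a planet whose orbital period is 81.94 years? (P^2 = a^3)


a = P^(2/3) = 81.94^(2/3) = 18.8653

18.8653 AU


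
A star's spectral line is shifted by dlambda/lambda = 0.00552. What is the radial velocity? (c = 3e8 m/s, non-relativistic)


v = (dlambda/lambda) * c = 0.00552 * 3e8 = 1.656e+06

1.656e+06 m/s


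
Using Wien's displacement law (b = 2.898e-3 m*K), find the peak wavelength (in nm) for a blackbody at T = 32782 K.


lam_max = b / T = 2.898e-3 / 32782 = 8.840e-08 m = 88.4022 nm

88.4022 nm


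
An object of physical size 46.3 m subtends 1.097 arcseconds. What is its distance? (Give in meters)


D = size / theta_rad, theta_rad = 1.097 * pi/(180*3600) = 5.318e-06, D = 8.706e+06

8.706e+06 m


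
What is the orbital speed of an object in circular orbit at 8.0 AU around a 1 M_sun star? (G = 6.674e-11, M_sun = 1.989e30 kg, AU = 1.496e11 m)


v = sqrt(GM/r) = sqrt(6.674e-11 * 1.989e+30 / 1.197e+12) = 10531.7297

10531.7297 m/s


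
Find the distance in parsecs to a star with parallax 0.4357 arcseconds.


d = 1/p = 1/0.4357 = 2.2952

2.2952 pc


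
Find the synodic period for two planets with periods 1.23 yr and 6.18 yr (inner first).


1/P_syn = |1/P1 - 1/P2| = |1/1.23 - 1/6.18| => P_syn = 1.5356

1.5356 years


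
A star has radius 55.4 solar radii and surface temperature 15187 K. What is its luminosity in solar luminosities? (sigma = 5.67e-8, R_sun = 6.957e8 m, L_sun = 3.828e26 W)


R = 55.4 * 6.957e8 m = 3.854178e+10 m. L = 4*pi*R^2*sigma*T^4 = 4*pi*(3.854178e+10)^2 * 5.67e-8 * 15187^4 = 5.630467174e+31 W. L/L_sun = 5.630467174e+31 / 3.828e26 = 147086.3943

147086.3943 L_sun


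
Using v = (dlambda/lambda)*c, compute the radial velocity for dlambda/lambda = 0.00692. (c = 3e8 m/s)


v = (dlambda/lambda) * c = 0.00692 * 3e8 = 2.076e+06

2.076e+06 m/s


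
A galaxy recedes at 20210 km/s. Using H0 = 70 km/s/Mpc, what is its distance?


d = v / H0 = 20210 / 70 = 288.7143

288.7143 Mpc


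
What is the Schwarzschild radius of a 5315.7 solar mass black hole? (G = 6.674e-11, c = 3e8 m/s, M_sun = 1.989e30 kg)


M = 5315.7 * 1.989e30 kg = 1.05729273e+34 kg. rs = 2GM/c^2 = 2 * 6.674e-11 * 1.05729273e+34 / (3e8)^2 = 1.568e+07

1.568e+07 m


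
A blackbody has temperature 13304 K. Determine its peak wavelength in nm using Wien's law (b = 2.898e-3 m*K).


lam_max = b / T = 2.898e-3 / 13304 = 2.178e-07 m = 217.8292 nm

217.8292 nm


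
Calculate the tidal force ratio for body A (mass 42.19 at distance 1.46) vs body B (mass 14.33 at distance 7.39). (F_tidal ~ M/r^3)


Ratio = (M1/r1^3) / (M2/r2^3) = (42.19/1.46^3) / (14.33/7.39^3) = 381.8019

381.8019


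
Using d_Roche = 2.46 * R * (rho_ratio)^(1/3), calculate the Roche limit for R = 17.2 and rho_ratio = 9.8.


d_Roche = 2.46 * 17.2 * 9.8^(1/3) = 90.5466

90.5466


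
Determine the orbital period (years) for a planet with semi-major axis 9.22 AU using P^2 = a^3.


P = a^(3/2) = 9.22^1.5 = 27.996

27.996 years


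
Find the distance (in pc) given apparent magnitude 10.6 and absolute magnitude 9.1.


d = 10^((m - M + 5)/5) = 10^((10.6 - 9.1 + 5)/5) = 19.9526

19.9526 pc


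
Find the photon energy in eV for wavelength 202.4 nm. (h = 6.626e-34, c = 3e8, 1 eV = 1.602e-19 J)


E = hc/lambda = 6.626e-34 * 3e8 / 2.024e-07 = 9.821e-19 J = 6.1306 eV

6.1306 eV


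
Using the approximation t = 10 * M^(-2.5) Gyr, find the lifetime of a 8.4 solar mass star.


t = 10 * M^(-2.5) = 10 * 8.4^(-2.5) = 0.0489

0.0489 Gyr


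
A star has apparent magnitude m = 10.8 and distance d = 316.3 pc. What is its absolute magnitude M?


M = m - 5*log10(d) + 5 = 10.8 - 5*log10(316.3) + 5 = 3.2995

3.2995


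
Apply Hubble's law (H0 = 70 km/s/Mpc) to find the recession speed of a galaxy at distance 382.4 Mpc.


v = H0 * d = 70 * 382.4 = 26768.0

26768.0 km/s


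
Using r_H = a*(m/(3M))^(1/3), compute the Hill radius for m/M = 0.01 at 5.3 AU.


r_H = a * (m/3M)^(1/3) = 5.3 * (0.01/3)^(1/3) = 0.7917

0.7917 AU


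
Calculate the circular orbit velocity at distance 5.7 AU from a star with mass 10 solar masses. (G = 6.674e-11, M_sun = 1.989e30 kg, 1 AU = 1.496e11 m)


v = sqrt(GM/r) = sqrt(6.674e-11 * 1.989e+31 / 8.527e+11) = 39455.4743

39455.4743 m/s


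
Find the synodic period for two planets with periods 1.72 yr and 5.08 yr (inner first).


1/P_syn = |1/P1 - 1/P2| = |1/1.72 - 1/5.08| => P_syn = 2.6005

2.6005 years


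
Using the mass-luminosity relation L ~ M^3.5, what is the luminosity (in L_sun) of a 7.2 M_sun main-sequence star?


L/L_sun = (M/M_sun)^3.5 = 7.2^3.5 = 1001.5295

1001.5295 L_sun


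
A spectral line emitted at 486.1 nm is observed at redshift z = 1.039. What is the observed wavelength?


lam_obs = lam_emit * (1 + z) = 486.1 * (1 + 1.039) = 991.1579

991.1579 nm


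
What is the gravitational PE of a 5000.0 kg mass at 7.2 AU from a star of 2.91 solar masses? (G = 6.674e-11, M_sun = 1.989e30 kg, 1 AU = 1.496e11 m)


M = 2.91 * 1.989e30 kg = 5.78799e+30 kg; r = 7.2 AU * 1.496e11 m/AU = 1.07712e+12 m. U = -GM*m/r = -(6.674e-11 * 5.78799e+30 * 5000.0) / 1.07712e+12 = -1.793e+12

-1.793e+12 J


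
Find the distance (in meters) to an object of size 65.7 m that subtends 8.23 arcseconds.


D = size / theta_rad, theta_rad = 8.23 * pi/(180*3600) = 3.990e-05, D = 1.647e+06

1.647e+06 m


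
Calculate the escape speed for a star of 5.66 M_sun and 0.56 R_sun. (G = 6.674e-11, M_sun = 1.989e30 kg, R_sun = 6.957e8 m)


M = 5.66 * 1.989e30 kg = 1.125774e+31 kg; R = 0.56 * 6.957e8 m = 3.89592e+08 m. v_esc = sqrt(2GM/R) = sqrt(2 * 6.674e-11 * 1.125774e+31 / 3.89592e+08) = 1.964e+06

1.964e+06 m/s


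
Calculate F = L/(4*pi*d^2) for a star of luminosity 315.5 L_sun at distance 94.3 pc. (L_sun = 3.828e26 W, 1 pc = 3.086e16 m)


F = L / (4*pi*d^2) = 1.208e+29 / (4*pi*(2.910e+18)^2) = 1.135e-09

1.135e-09 W/m^2


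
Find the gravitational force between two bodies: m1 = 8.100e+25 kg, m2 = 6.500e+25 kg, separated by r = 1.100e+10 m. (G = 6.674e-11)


F = G*m1*m2/r^2 = 6.674e-11 * 8.100e+25 * 6.500e+25 / (1.100e+10)^2 = 6.674e-11 * 5.265e+51 / 1.210e+20 = 2.904e+21

2.904e+21 N


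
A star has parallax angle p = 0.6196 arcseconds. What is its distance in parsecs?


d = 1/p = 1/0.6196 = 1.6139

1.6139 pc


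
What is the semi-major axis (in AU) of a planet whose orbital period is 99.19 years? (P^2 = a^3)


a = P^(2/3) = 99.19^(2/3) = 21.4278

21.4278 AU


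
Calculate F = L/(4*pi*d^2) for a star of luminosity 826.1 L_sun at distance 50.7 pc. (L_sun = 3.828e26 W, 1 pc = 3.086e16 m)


F = L / (4*pi*d^2) = 3.162e+29 / (4*pi*(1.565e+18)^2) = 1.028e-08

1.028e-08 W/m^2


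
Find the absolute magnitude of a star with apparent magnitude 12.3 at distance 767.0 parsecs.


M = m - 5*log10(d) + 5 = 12.3 - 5*log10(767.0) + 5 = 2.876

2.876


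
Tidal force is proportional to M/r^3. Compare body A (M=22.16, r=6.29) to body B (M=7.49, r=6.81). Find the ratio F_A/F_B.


Ratio = (M1/r1^3) / (M2/r2^3) = (22.16/6.29^3) / (7.49/6.81^3) = 3.7547

3.7547


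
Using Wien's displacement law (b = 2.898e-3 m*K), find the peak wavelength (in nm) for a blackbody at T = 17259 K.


lam_max = b / T = 2.898e-3 / 17259 = 1.679e-07 m = 167.9124 nm

167.9124 nm


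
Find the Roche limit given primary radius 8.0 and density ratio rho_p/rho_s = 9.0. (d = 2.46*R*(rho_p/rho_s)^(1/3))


d_Roche = 2.46 * 8.0 * 9.0^(1/3) = 40.936

40.936


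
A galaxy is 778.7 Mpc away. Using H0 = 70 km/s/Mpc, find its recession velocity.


v = H0 * d = 70 * 778.7 = 54509.0

54509.0 km/s


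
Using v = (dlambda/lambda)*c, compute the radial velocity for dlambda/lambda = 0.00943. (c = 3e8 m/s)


v = (dlambda/lambda) * c = 0.00943 * 3e8 = 2.829e+06

2.829e+06 m/s


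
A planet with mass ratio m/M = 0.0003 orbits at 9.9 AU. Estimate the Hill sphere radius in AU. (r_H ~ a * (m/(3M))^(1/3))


r_H = a * (m/3M)^(1/3) = 9.9 * (0.0003/3)^(1/3) = 0.4595

0.4595 AU


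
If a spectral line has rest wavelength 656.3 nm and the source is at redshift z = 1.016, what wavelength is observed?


lam_obs = lam_emit * (1 + z) = 656.3 * (1 + 1.016) = 1323.1008

1323.1008 nm


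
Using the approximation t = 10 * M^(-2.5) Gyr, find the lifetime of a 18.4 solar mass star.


t = 10 * M^(-2.5) = 10 * 18.4^(-2.5) = 0.0069

0.0069 Gyr


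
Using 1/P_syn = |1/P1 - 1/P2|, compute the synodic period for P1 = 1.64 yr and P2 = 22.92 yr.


1/P_syn = |1/P1 - 1/P2| = |1/1.64 - 1/22.92| => P_syn = 1.7664

1.7664 years


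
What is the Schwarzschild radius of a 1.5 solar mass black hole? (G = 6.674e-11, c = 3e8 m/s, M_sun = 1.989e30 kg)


M = 1.5 * 1.989e30 kg = 2.9835e+30 kg. rs = 2GM/c^2 = 2 * 6.674e-11 * 2.9835e+30 / (3e8)^2 = 4424.862

4424.862 m


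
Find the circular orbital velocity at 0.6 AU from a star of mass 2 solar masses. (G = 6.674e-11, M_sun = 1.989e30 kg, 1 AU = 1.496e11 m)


v = sqrt(GM/r) = sqrt(6.674e-11 * 3.978e+30 / 8.976e+10) = 54385.6181

54385.6181 m/s


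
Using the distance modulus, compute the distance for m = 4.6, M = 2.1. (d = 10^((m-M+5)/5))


d = 10^((m - M + 5)/5) = 10^((4.6 - 2.1 + 5)/5) = 31.6228

31.6228 pc


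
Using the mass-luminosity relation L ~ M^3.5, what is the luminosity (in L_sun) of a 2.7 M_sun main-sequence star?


L/L_sun = (M/M_sun)^3.5 = 2.7^3.5 = 32.3425

32.3425 L_sun


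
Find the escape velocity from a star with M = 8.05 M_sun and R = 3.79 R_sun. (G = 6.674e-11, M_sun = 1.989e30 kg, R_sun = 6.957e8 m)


M = 8.05 * 1.989e30 kg = 1.601145e+31 kg; R = 3.79 * 6.957e8 m = 2.636703e+09 m. v_esc = sqrt(2GM/R) = sqrt(2 * 6.674e-11 * 1.601145e+31 / 2.636703e+09) = 900311.5549

900311.5549 m/s


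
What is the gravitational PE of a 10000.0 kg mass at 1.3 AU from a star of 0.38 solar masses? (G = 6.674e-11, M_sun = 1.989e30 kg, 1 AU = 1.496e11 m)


M = 0.38 * 1.989e30 kg = 7.5582e+29 kg; r = 1.3 AU * 1.496e11 m/AU = 1.9448e+11 m. U = -GM*m/r = -(6.674e-11 * 7.5582e+29 * 10000.0) / 1.9448e+11 = -2.594e+12

-2.594e+12 J


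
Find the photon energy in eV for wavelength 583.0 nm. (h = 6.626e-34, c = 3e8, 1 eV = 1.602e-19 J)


E = hc/lambda = 6.626e-34 * 3e8 / 5.830e-07 = 3.410e-19 J = 2.1283 eV

2.1283 eV


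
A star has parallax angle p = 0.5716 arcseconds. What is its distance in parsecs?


d = 1/p = 1/0.5716 = 1.7495

1.7495 pc


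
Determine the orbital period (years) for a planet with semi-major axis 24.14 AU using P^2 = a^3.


P = a^(3/2) = 24.14^1.5 = 118.6058

118.6058 years


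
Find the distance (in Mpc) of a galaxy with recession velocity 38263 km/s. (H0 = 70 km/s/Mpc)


d = v / H0 = 38263 / 70 = 546.6143

546.6143 Mpc


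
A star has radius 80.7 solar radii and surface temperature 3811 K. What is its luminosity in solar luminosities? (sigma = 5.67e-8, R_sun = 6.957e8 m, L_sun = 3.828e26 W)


R = 80.7 * 6.957e8 m = 5.614299e+10 m. L = 4*pi*R^2*sigma*T^4 = 4*pi*(5.614299e+10)^2 * 5.67e-8 * 3811^4 = 4.737397147e+29 W. L/L_sun = 4.737397147e+29 / 3.828e26 = 1237.5646

1237.5646 L_sun


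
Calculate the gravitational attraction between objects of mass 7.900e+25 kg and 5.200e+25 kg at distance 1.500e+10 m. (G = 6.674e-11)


F = G*m1*m2/r^2 = 6.674e-11 * 7.900e+25 * 5.200e+25 / (1.500e+10)^2 = 6.674e-11 * 4.108e+51 / 2.250e+20 = 1.219e+21

1.219e+21 N


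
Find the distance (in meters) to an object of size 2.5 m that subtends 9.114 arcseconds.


D = size / theta_rad, theta_rad = 9.114 * pi/(180*3600) = 4.419e-05, D = 56579.1108

56579.1108 m


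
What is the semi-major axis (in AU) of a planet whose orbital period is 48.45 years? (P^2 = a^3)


a = P^(2/3) = 48.45^(2/3) = 13.2901

13.2901 AU


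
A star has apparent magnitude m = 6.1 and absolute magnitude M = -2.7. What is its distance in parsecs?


d = 10^((m - M + 5)/5) = 10^((6.1 - -2.7 + 5)/5) = 575.4399

575.4399 pc


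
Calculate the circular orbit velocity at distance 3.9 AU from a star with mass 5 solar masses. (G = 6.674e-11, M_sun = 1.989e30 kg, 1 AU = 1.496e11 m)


v = sqrt(GM/r) = sqrt(6.674e-11 * 9.945e+30 / 5.834e+11) = 33728.5285

33728.5285 m/s


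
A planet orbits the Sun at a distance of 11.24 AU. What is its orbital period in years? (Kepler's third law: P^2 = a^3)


P = a^(3/2) = 11.24^1.5 = 37.6833

37.6833 years


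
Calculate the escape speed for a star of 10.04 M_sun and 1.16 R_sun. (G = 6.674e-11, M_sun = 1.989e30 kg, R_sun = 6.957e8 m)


M = 10.04 * 1.989e30 kg = 1.996956e+31 kg; R = 1.16 * 6.957e8 m = 8.07012e+08 m. v_esc = sqrt(2GM/R) = sqrt(2 * 6.674e-11 * 1.996956e+31 / 8.07012e+08) = 1.817e+06

1.817e+06 m/s


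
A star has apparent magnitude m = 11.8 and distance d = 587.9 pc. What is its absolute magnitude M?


M = m - 5*log10(d) + 5 = 11.8 - 5*log10(587.9) + 5 = 2.9535

2.9535


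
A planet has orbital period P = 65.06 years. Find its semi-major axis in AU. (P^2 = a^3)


a = P^(2/3) = 65.06^(2/3) = 16.1762

16.1762 AU


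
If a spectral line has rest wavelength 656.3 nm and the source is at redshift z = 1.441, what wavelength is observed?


lam_obs = lam_emit * (1 + z) = 656.3 * (1 + 1.441) = 1602.0283

1602.0283 nm


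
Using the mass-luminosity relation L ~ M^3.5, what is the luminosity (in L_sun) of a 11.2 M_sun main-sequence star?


L/L_sun = (M/M_sun)^3.5 = 11.2^3.5 = 4701.7884

4701.7884 L_sun


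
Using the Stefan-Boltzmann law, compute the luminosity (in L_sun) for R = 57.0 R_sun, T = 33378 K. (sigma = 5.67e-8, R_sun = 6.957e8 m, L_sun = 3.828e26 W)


R = 57.0 * 6.957e8 m = 3.96549e+10 m. L = 4*pi*R^2*sigma*T^4 = 4*pi*(3.96549e+10)^2 * 5.67e-8 * 33378^4 = 1.390682156e+33 W. L/L_sun = 1.390682156e+33 / 3.828e26 = 3.633e+06

3.633e+06 L_sun


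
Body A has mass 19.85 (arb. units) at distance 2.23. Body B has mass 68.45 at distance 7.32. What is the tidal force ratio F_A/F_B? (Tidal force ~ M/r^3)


Ratio = (M1/r1^3) / (M2/r2^3) = (19.85/2.23^3) / (68.45/7.32^3) = 10.2567

10.2567


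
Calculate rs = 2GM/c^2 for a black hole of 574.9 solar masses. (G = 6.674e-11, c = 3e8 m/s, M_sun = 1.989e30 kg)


M = 574.9 * 1.989e30 kg = 1.1434761e+33 kg. rs = 2GM/c^2 = 2 * 6.674e-11 * 1.1434761e+33 / (3e8)^2 = 1.696e+06

1.696e+06 m


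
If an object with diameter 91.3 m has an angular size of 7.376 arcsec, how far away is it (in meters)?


D = size / theta_rad, theta_rad = 7.376 * pi/(180*3600) = 3.576e-05, D = 2.553e+06

2.553e+06 m


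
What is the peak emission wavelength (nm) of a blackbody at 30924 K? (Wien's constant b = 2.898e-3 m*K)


lam_max = b / T = 2.898e-3 / 30924 = 9.371e-08 m = 93.7136 nm

93.7136 nm


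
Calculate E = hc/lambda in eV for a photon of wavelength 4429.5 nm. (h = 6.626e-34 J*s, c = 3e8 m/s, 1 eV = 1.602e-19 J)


E = hc/lambda = 6.626e-34 * 3e8 / 4.430e-06 = 4.488e-20 J = 0.2801 eV

0.2801 eV


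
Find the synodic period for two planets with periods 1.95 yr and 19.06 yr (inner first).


1/P_syn = |1/P1 - 1/P2| = |1/1.95 - 1/19.06| => P_syn = 2.1722

2.1722 years


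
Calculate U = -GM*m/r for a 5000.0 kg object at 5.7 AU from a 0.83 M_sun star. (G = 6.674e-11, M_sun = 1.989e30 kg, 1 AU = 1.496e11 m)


M = 0.83 * 1.989e30 kg = 1.65087e+30 kg; r = 5.7 AU * 1.496e11 m/AU = 8.5272e+11 m. U = -GM*m/r = -(6.674e-11 * 1.65087e+30 * 5000.0) / 8.5272e+11 = -6.460e+11

-6.460e+11 J


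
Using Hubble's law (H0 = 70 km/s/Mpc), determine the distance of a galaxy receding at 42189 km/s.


d = v / H0 = 42189 / 70 = 602.7

602.7 Mpc


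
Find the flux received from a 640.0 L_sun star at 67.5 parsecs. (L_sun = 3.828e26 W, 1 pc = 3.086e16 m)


F = L / (4*pi*d^2) = 2.450e+29 / (4*pi*(2.083e+18)^2) = 4.493e-09

4.493e-09 W/m^2


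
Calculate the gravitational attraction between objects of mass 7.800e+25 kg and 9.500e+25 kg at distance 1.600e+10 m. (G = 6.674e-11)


F = G*m1*m2/r^2 = 6.674e-11 * 7.800e+25 * 9.500e+25 / (1.600e+10)^2 = 6.674e-11 * 7.410e+51 / 2.560e+20 = 1.932e+21

1.932e+21 N


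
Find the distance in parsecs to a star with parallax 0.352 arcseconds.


d = 1/p = 1/0.352 = 2.8409

2.8409 pc


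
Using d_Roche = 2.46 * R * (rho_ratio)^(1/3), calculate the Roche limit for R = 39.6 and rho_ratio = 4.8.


d_Roche = 2.46 * 39.6 * 4.8^(1/3) = 164.3277

164.3277


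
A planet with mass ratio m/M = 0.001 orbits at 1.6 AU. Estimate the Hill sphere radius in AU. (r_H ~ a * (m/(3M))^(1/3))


r_H = a * (m/3M)^(1/3) = 1.6 * (0.001/3)^(1/3) = 0.1109

0.1109 AU


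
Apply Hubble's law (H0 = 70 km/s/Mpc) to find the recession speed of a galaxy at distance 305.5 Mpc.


v = H0 * d = 70 * 305.5 = 21385.0

21385.0 km/s


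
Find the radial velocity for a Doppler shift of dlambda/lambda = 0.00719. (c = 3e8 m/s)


v = (dlambda/lambda) * c = 0.00719 * 3e8 = 2.157e+06

2.157e+06 m/s


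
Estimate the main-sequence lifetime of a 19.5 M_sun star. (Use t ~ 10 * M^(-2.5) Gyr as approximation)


t = 10 * M^(-2.5) = 10 * 19.5^(-2.5) = 0.006

0.006 Gyr


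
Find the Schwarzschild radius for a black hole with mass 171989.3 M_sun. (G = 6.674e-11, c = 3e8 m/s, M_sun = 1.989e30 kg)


M = 171989.3 * 1.989e30 kg = 3.420867177e+35 kg. rs = 2GM/c^2 = 2 * 6.674e-11 * 3.420867177e+35 / (3e8)^2 = 5.074e+08

5.074e+08 m


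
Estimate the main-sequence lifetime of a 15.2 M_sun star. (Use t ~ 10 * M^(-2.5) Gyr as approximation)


t = 10 * M^(-2.5) = 10 * 15.2^(-2.5) = 0.0111

0.0111 Gyr


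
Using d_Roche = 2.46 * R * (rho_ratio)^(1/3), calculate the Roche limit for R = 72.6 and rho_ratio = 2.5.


d_Roche = 2.46 * 72.6 * 2.5^(1/3) = 242.3921

242.3921


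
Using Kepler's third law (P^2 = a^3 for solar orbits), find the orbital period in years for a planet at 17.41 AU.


P = a^(3/2) = 17.41^1.5 = 72.6437

72.6437 years


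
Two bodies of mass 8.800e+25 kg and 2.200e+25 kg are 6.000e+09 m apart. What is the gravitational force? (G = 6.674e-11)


F = G*m1*m2/r^2 = 6.674e-11 * 8.800e+25 * 2.200e+25 / (6.000e+09)^2 = 6.674e-11 * 1.936e+51 / 3.600e+19 = 3.589e+21

3.589e+21 N


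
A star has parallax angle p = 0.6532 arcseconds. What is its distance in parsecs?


d = 1/p = 1/0.6532 = 1.5309

1.5309 pc


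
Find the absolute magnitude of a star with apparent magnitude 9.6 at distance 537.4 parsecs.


M = m - 5*log10(d) + 5 = 9.6 - 5*log10(537.4) + 5 = 0.9485

0.9485


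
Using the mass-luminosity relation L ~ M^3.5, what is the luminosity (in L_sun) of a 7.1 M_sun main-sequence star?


L/L_sun = (M/M_sun)^3.5 = 7.1^3.5 = 953.6834

953.6834 L_sun


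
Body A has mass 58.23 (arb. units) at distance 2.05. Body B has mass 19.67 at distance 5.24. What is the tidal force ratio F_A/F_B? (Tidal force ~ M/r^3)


Ratio = (M1/r1^3) / (M2/r2^3) = (58.23/2.05^3) / (19.67/5.24^3) = 49.4396

49.4396


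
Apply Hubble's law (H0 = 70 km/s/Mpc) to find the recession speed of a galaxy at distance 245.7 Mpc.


v = H0 * d = 70 * 245.7 = 17199.0

17199.0 km/s


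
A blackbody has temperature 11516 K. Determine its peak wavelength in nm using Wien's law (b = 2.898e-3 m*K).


lam_max = b / T = 2.898e-3 / 11516 = 2.516e-07 m = 251.6499 nm

251.6499 nm


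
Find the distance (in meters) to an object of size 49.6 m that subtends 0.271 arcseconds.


D = size / theta_rad, theta_rad = 0.271 * pi/(180*3600) = 1.314e-06, D = 3.775e+07

3.775e+07 m


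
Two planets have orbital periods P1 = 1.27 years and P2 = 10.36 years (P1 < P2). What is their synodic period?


1/P_syn = |1/P1 - 1/P2| = |1/1.27 - 1/10.36| => P_syn = 1.4474

1.4474 years


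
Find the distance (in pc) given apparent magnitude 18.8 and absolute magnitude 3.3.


d = 10^((m - M + 5)/5) = 10^((18.8 - 3.3 + 5)/5) = 12589.2541

12589.2541 pc


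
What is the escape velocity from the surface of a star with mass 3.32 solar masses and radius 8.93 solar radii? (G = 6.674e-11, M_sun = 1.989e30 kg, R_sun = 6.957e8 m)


M = 3.32 * 1.989e30 kg = 6.60348e+30 kg; R = 8.93 * 6.957e8 m = 6.212601e+09 m. v_esc = sqrt(2GM/R) = sqrt(2 * 6.674e-11 * 6.60348e+30 / 6.212601e+09) = 376667.1979

376667.1979 m/s


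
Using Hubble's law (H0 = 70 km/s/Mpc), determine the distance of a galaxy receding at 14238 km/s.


d = v / H0 = 14238 / 70 = 203.4

203.4 Mpc


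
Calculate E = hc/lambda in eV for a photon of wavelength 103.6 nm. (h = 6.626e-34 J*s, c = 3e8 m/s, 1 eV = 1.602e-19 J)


E = hc/lambda = 6.626e-34 * 3e8 / 1.036e-07 = 1.919e-18 J = 11.9771 eV

11.9771 eV


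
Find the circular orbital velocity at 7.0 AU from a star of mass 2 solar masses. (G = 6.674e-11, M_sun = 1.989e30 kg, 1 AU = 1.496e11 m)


v = sqrt(GM/r) = sqrt(6.674e-11 * 3.978e+30 / 1.047e+12) = 15922.4786

15922.4786 m/s


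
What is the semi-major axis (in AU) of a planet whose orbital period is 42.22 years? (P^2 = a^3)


a = P^(2/3) = 42.22^(2/3) = 12.1249

12.1249 AU


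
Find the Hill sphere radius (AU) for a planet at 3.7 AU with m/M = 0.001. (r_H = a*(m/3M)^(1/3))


r_H = a * (m/3M)^(1/3) = 3.7 * (0.001/3)^(1/3) = 0.2565

0.2565 AU


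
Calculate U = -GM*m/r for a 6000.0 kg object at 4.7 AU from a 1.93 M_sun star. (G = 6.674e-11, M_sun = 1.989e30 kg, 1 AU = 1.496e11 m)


M = 1.93 * 1.989e30 kg = 3.83877e+30 kg; r = 4.7 AU * 1.496e11 m/AU = 7.0312e+11 m. U = -GM*m/r = -(6.674e-11 * 3.83877e+30 * 6000.0) / 7.0312e+11 = -2.186e+12

-2.186e+12 J


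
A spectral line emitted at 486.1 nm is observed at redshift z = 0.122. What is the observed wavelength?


lam_obs = lam_emit * (1 + z) = 486.1 * (1 + 0.122) = 545.4042

545.4042 nm


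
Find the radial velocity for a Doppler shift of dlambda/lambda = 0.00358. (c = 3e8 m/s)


v = (dlambda/lambda) * c = 0.00358 * 3e8 = 1.074e+06

1.074e+06 m/s


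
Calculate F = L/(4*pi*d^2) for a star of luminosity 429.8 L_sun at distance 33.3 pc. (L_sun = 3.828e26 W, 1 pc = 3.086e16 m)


F = L / (4*pi*d^2) = 1.645e+29 / (4*pi*(1.028e+18)^2) = 1.240e-08

1.240e-08 W/m^2


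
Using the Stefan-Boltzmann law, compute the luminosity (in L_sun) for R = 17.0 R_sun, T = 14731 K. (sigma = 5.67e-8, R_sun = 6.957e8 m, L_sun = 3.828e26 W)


R = 17.0 * 6.957e8 m = 1.18269e+10 m. L = 4*pi*R^2*sigma*T^4 = 4*pi*(1.18269e+10)^2 * 5.67e-8 * 14731^4 = 4.693141953e+30 W. L/L_sun = 4.693141953e+30 / 3.828e26 = 12260.0364

12260.0364 L_sun


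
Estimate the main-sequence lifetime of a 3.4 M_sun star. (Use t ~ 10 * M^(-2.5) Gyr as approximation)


t = 10 * M^(-2.5) = 10 * 3.4^(-2.5) = 0.4691

0.4691 Gyr


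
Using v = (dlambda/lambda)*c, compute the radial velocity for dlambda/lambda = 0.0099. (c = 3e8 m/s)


v = (dlambda/lambda) * c = 0.0099 * 3e8 = 2.970e+06

2.970e+06 m/s


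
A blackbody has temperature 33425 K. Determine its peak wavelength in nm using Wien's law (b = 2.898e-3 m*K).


lam_max = b / T = 2.898e-3 / 33425 = 8.670e-08 m = 86.7016 nm

86.7016 nm


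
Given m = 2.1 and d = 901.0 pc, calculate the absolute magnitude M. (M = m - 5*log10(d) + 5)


M = m - 5*log10(d) + 5 = 2.1 - 5*log10(901.0) + 5 = -7.6736

-7.6736


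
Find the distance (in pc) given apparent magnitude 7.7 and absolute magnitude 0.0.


d = 10^((m - M + 5)/5) = 10^((7.7 - 0.0 + 5)/5) = 346.7369

346.7369 pc


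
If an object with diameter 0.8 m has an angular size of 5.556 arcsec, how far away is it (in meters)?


D = size / theta_rad, theta_rad = 5.556 * pi/(180*3600) = 2.694e-05, D = 29699.7561

29699.7561 m


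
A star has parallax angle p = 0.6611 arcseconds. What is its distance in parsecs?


d = 1/p = 1/0.6611 = 1.5126

1.5126 pc


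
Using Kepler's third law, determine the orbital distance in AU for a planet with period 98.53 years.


a = P^(2/3) = 98.53^(2/3) = 21.3327

21.3327 AU


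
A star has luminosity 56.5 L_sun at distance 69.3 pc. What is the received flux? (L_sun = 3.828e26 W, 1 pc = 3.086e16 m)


F = L / (4*pi*d^2) = 2.163e+28 / (4*pi*(2.139e+18)^2) = 3.763e-10

3.763e-10 W/m^2


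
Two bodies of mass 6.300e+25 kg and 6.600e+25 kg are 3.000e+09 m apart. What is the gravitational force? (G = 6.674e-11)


F = G*m1*m2/r^2 = 6.674e-11 * 6.300e+25 * 6.600e+25 / (3.000e+09)^2 = 6.674e-11 * 4.158e+51 / 9.000e+18 = 3.083e+22

3.083e+22 N


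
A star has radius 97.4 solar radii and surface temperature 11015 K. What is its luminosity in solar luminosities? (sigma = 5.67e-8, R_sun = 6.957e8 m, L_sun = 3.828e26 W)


R = 97.4 * 6.957e8 m = 6.776118e+10 m. L = 4*pi*R^2*sigma*T^4 = 4*pi*(6.776118e+10)^2 * 5.67e-8 * 11015^4 = 4.816070651e+31 W. L/L_sun = 4.816070651e+31 / 3.828e26 = 125811.668

125811.668 L_sun


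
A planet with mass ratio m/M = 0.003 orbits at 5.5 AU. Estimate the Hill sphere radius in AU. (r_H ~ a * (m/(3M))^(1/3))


r_H = a * (m/3M)^(1/3) = 5.5 * (0.003/3)^(1/3) = 0.55

0.55 AU


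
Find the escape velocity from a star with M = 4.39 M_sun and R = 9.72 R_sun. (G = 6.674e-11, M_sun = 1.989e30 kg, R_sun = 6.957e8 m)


M = 4.39 * 1.989e30 kg = 8.73171e+30 kg; R = 9.72 * 6.957e8 m = 6.762204e+09 m. v_esc = sqrt(2GM/R) = sqrt(2 * 6.674e-11 * 8.73171e+30 / 6.762204e+09) = 415158.1964

415158.1964 m/s


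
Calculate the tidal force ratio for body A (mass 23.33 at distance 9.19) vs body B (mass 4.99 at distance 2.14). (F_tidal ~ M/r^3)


Ratio = (M1/r1^3) / (M2/r2^3) = (23.33/9.19^3) / (4.99/2.14^3) = 0.059

0.059


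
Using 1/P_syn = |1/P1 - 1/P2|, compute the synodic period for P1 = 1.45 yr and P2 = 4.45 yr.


1/P_syn = |1/P1 - 1/P2| = |1/1.45 - 1/4.45| => P_syn = 2.1508

2.1508 years


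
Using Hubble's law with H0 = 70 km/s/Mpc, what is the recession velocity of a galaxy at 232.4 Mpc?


v = H0 * d = 70 * 232.4 = 16268.0

16268.0 km/s


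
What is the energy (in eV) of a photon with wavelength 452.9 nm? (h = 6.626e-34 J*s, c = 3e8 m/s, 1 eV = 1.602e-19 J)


E = hc/lambda = 6.626e-34 * 3e8 / 4.529e-07 = 4.389e-19 J = 2.7397 eV

2.7397 eV


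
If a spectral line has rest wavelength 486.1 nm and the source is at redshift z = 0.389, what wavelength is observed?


lam_obs = lam_emit * (1 + z) = 486.1 * (1 + 0.389) = 675.1929

675.1929 nm


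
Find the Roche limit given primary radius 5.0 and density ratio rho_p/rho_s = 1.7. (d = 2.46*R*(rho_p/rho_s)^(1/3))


d_Roche = 2.46 * 5.0 * 1.7^(1/3) = 14.6798

14.6798


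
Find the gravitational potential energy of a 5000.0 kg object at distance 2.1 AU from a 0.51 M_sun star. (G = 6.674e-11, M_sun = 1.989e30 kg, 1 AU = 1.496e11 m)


M = 0.51 * 1.989e30 kg = 1.01439e+30 kg; r = 2.1 AU * 1.496e11 m/AU = 3.1416e+11 m. U = -GM*m/r = -(6.674e-11 * 1.01439e+30 * 5000.0) / 3.1416e+11 = -1.077e+12

-1.077e+12 J


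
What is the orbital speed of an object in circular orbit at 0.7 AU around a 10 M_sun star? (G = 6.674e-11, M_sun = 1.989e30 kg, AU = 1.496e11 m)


v = sqrt(GM/r) = sqrt(6.674e-11 * 1.989e+31 / 1.047e+11) = 112588.9259

112588.9259 m/s


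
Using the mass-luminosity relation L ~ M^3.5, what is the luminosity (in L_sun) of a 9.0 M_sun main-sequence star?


L/L_sun = (M/M_sun)^3.5 = 9.0^3.5 = 2187.0

2187.0 L_sun


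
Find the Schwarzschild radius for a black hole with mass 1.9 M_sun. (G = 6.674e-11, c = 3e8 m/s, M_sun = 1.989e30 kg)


M = 1.9 * 1.989e30 kg = 3.7791e+30 kg. rs = 2GM/c^2 = 2 * 6.674e-11 * 3.7791e+30 / (3e8)^2 = 5604.8252

5604.8252 m


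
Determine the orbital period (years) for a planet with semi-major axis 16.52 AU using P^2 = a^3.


P = a^(3/2) = 16.52^1.5 = 67.1452

67.1452 years


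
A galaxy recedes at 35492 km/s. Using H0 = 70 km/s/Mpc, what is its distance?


d = v / H0 = 35492 / 70 = 507.0286

507.0286 Mpc


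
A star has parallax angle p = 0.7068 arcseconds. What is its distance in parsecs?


d = 1/p = 1/0.7068 = 1.4148

1.4148 pc


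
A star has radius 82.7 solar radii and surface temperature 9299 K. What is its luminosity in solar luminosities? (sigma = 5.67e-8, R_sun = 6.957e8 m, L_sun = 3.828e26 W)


R = 82.7 * 6.957e8 m = 5.753439e+10 m. L = 4*pi*R^2*sigma*T^4 = 4*pi*(5.753439e+10)^2 * 5.67e-8 * 9299^4 = 1.763570963e+31 W. L/L_sun = 1.763570963e+31 / 3.828e26 = 46070.2968

46070.2968 L_sun


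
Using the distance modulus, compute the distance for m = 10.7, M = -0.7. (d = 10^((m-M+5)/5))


d = 10^((m - M + 5)/5) = 10^((10.7 - -0.7 + 5)/5) = 1905.4607

1905.4607 pc


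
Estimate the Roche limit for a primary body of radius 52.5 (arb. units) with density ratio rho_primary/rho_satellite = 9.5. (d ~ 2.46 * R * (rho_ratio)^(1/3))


d_Roche = 2.46 * 52.5 * 9.5^(1/3) = 273.5283

273.5283


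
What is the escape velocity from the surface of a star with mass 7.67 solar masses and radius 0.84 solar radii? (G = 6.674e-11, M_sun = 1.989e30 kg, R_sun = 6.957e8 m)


M = 7.67 * 1.989e30 kg = 1.525563e+31 kg; R = 0.84 * 6.957e8 m = 5.84388e+08 m. v_esc = sqrt(2GM/R) = sqrt(2 * 6.674e-11 * 1.525563e+31 / 5.84388e+08) = 1.867e+06

1.867e+06 m/s


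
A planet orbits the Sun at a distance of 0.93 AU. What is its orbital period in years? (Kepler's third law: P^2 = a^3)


P = a^(3/2) = 0.93^1.5 = 0.8969

0.8969 years


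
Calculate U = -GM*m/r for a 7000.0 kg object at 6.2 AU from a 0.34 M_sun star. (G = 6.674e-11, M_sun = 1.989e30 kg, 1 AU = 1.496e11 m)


M = 0.34 * 1.989e30 kg = 6.7626e+29 kg; r = 6.2 AU * 1.496e11 m/AU = 9.2752e+11 m. U = -GM*m/r = -(6.674e-11 * 6.7626e+29 * 7000.0) / 9.2752e+11 = -3.406e+11

-3.406e+11 J


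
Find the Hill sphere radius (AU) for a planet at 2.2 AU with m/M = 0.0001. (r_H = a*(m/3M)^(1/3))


r_H = a * (m/3M)^(1/3) = 2.2 * (0.0001/3)^(1/3) = 0.0708

0.0708 AU


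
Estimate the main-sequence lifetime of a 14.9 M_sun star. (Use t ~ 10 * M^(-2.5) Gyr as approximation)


t = 10 * M^(-2.5) = 10 * 14.9^(-2.5) = 0.0117

0.0117 Gyr


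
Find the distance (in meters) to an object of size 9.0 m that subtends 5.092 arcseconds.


D = size / theta_rad, theta_rad = 5.092 * pi/(180*3600) = 2.469e-05, D = 364568.5892

364568.5892 m


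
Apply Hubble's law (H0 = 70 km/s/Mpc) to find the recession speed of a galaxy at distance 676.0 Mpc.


v = H0 * d = 70 * 676.0 = 47320.0

47320.0 km/s


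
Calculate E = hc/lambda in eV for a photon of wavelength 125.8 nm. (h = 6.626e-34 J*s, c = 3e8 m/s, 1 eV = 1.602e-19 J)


E = hc/lambda = 6.626e-34 * 3e8 / 1.258e-07 = 1.580e-18 J = 9.8635 eV

9.8635 eV


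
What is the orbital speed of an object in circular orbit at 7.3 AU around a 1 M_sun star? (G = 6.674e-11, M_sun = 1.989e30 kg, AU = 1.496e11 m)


v = sqrt(GM/r) = sqrt(6.674e-11 * 1.989e+30 / 1.092e+12) = 11025.1185

11025.1185 m/s


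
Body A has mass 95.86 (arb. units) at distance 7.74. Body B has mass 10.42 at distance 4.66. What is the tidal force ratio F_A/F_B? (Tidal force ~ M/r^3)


Ratio = (M1/r1^3) / (M2/r2^3) = (95.86/7.74^3) / (10.42/4.66^3) = 2.0077

2.0077


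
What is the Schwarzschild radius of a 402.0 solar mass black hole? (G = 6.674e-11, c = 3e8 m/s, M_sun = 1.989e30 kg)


M = 402.0 * 1.989e30 kg = 7.99578e+32 kg. rs = 2GM/c^2 = 2 * 6.674e-11 * 7.99578e+32 / (3e8)^2 = 1.186e+06

1.186e+06 m


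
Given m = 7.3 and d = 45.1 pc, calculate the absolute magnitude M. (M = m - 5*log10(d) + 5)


M = m - 5*log10(d) + 5 = 7.3 - 5*log10(45.1) + 5 = 4.0291

4.0291


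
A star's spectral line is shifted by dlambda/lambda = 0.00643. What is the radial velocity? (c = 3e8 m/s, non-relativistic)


v = (dlambda/lambda) * c = 0.00643 * 3e8 = 1.929e+06

1.929e+06 m/s


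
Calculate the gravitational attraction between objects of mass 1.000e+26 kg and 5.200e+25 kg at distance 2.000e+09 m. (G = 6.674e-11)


F = G*m1*m2/r^2 = 6.674e-11 * 1.000e+26 * 5.200e+25 / (2.000e+09)^2 = 6.674e-11 * 5.200e+51 / 4.000e+18 = 8.676e+22

8.676e+22 N


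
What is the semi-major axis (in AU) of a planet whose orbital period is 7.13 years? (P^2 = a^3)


a = P^(2/3) = 7.13^(2/3) = 3.7045

3.7045 AU


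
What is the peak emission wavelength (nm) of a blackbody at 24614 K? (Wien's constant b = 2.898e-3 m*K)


lam_max = b / T = 2.898e-3 / 24614 = 1.177e-07 m = 117.7379 nm

117.7379 nm


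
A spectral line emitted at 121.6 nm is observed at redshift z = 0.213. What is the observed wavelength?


lam_obs = lam_emit * (1 + z) = 121.6 * (1 + 0.213) = 147.5008

147.5008 nm


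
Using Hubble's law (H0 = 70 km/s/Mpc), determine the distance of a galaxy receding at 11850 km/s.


d = v / H0 = 11850 / 70 = 169.2857

169.2857 Mpc


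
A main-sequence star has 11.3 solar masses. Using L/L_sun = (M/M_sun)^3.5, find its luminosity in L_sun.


L/L_sun = (M/M_sun)^3.5 = 11.3^3.5 = 4850.3665

4850.3665 L_sun


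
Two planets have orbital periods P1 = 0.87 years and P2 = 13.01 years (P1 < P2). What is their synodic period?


1/P_syn = |1/P1 - 1/P2| = |1/0.87 - 1/13.01| => P_syn = 0.9323

0.9323 years


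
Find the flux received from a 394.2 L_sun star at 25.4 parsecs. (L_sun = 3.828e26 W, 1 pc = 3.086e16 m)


F = L / (4*pi*d^2) = 1.509e+29 / (4*pi*(7.838e+17)^2) = 1.954e-08

1.954e-08 W/m^2


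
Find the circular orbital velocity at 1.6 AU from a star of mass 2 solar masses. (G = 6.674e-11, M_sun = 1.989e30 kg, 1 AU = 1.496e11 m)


v = sqrt(GM/r) = sqrt(6.674e-11 * 3.978e+30 / 2.394e+11) = 33304.2534

33304.2534 m/s


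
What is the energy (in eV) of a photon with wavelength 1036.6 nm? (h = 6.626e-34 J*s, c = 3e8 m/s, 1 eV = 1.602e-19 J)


E = hc/lambda = 6.626e-34 * 3e8 / 1.037e-06 = 1.918e-19 J = 1.197 eV

1.197 eV


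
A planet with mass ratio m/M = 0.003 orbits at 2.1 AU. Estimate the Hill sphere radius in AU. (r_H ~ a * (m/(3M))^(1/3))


r_H = a * (m/3M)^(1/3) = 2.1 * (0.003/3)^(1/3) = 0.21

0.21 AU


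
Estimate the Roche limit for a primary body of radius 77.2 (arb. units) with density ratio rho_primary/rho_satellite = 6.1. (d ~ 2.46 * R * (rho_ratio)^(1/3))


d_Roche = 2.46 * 77.2 * 6.1^(1/3) = 346.9996

346.9996
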